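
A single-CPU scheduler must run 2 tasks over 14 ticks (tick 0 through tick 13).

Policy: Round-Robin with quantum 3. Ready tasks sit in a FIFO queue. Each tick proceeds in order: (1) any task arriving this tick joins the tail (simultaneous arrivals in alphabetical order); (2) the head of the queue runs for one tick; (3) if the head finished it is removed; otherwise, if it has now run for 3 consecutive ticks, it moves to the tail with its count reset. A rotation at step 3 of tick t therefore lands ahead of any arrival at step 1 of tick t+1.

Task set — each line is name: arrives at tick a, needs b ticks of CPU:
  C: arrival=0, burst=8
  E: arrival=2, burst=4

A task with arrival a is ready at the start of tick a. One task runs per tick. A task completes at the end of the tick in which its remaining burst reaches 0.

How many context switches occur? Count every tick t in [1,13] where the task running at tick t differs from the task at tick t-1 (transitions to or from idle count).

t=0: queue=[C] q_used=0 → run C
t=1: queue=[C] q_used=1 → run C
t=2: queue=[C,E] q_used=2 → run C
t=3: queue=[E,C] q_used=0 → run E
t=4: queue=[E,C] q_used=1 → run E
t=5: queue=[E,C] q_used=2 → run E
t=6: queue=[C,E] q_used=0 → run C
t=7: queue=[C,E] q_used=1 → run C
t=8: queue=[C,E] q_used=2 → run C
t=9: queue=[E,C] q_used=0 → run E
t=10: queue=[C] q_used=0 → run C
t=11: queue=[C] q_used=1 → run C
t=12: (idle)
t=13: (idle)

context switches = 5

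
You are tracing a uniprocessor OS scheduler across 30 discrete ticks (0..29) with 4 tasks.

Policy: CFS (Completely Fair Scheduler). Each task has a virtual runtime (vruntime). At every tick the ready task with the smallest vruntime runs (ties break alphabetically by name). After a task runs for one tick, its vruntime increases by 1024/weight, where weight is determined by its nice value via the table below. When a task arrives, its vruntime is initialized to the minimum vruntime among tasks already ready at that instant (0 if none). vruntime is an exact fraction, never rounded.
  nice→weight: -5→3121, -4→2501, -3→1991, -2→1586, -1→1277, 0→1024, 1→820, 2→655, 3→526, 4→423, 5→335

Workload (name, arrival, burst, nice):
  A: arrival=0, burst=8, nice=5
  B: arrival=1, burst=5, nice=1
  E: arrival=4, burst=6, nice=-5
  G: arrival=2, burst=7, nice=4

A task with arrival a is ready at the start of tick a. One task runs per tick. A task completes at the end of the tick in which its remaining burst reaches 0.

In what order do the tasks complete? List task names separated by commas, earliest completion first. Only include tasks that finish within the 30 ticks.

t=0: vr[A=0] → run A
t=1: vr[A=1024/335 B=1024/335] → run A
t=2: vr[A=2048/335 B=1024/335 G=1024/335] → run B
t=3: vr[A=2048/335 B=59136/13735 G=1024/335] → run G
t=4: vr[A=2048/335 B=59136/13735 E=59136/13735 G=776192/141705] → run B
t=5: vr[A=2048/335 B=76288/13735 E=59136/13735 G=776192/141705] → run E
t=6: vr[A=2048/335 B=76288/13735 E=198628096/42866935 G=776192/141705] → run E
t=7: vr[A=2048/335 B=76288/13735 E=212692736/42866935 G=776192/141705] → run E
t=8: vr[A=2048/335 B=76288/13735 E=226757376/42866935 G=776192/141705] → run E
t=9: vr[A=2048/335 B=76288/13735 E=240822016/42866935 G=776192/141705] → run G
t=10: vr[A=2048/335 B=76288/13735 E=240822016/42866935 G=1119232/141705] → run B
t=11: vr[A=2048/335 B=18688/2747 E=240822016/42866935 G=1119232/141705] → run E
t=12: vr[A=2048/335 B=18688/2747 E=254886656/42866935 G=1119232/141705] → run E
t=13: vr[A=2048/335 B=18688/2747 G=1119232/141705] → run A
t=14: vr[A=3072/335 B=18688/2747 G=1119232/141705] → run B
t=15: vr[A=3072/335 B=110592/13735 G=1119232/141705] → run G
t=16: vr[A=3072/335 B=110592/13735 G=487424/47235] → run B
t=17: vr[A=3072/335 G=487424/47235] → run A
t=18: vr[A=4096/335 G=487424/47235] → run G
t=19: vr[A=4096/335 G=1805312/141705] → run A
t=20: vr[A=1024/67 G=1805312/141705] → run G
t=21: vr[A=1024/67 G=2148352/141705] → run G
t=22: vr[A=1024/67 G=830464/47235] → run A
t=23: vr[A=6144/335 G=830464/47235] → run G
t=24: vr[A=6144/335] → run A
t=25: vr[A=7168/335] → run A
t=26: (idle)
t=27: (idle)
t=28: (idle)
t=29: (idle)

completion order = E, B, G, A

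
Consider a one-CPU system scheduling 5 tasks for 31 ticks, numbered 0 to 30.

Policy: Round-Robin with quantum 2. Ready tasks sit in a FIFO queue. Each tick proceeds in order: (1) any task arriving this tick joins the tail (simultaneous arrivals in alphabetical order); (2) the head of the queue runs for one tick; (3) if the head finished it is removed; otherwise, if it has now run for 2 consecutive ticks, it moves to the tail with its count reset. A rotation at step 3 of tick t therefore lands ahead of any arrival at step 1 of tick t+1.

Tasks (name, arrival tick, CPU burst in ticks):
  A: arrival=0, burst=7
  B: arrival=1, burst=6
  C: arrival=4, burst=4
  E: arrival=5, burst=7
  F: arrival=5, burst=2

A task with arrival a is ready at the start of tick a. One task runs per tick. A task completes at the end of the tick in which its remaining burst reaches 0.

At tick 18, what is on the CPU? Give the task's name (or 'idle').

t=0: queue=[A] q_used=0 → run A
t=1: queue=[A,B] q_used=1 → run A
t=2: queue=[B,A] q_used=0 → run B
t=3: queue=[B,A] q_used=1 → run B
t=4: queue=[A,B,C] q_used=0 → run A
t=5: queue=[A,B,C,E,F] q_used=1 → run A
t=6: queue=[B,C,E,F,A] q_used=0 → run B
t=7: queue=[B,C,E,F,A] q_used=1 → run B
t=8: queue=[C,E,F,A,B] q_used=0 → run C
t=9: queue=[C,E,F,A,B] q_used=1 → run C
t=10: queue=[E,F,A,B,C] q_used=0 → run E
t=11: queue=[E,F,A,B,C] q_used=1 → run E
t=12: queue=[F,A,B,C,E] q_used=0 → run F
t=13: queue=[F,A,B,C,E] q_used=1 → run F
t=14: queue=[A,B,C,E] q_used=0 → run A
t=15: queue=[A,B,C,E] q_used=1 → run A
t=16: queue=[B,C,E,A] q_used=0 → run B
t=17: queue=[B,C,E,A] q_used=1 → run B
t=18: queue=[C,E,A] q_used=0 → run C
t=19: queue=[C,E,A] q_used=1 → run C
t=20: queue=[E,A] q_used=0 → run E
t=21: queue=[E,A] q_used=1 → run E
t=22: queue=[A,E] q_used=0 → run A
t=23: queue=[E] q_used=0 → run E
t=24: queue=[E] q_used=1 → run E
t=25: queue=[E] q_used=0 → run E
t=26: (idle)
t=27: (idle)
t=28: (idle)
t=29: (idle)
t=30: (idle)

running at tick 18 = C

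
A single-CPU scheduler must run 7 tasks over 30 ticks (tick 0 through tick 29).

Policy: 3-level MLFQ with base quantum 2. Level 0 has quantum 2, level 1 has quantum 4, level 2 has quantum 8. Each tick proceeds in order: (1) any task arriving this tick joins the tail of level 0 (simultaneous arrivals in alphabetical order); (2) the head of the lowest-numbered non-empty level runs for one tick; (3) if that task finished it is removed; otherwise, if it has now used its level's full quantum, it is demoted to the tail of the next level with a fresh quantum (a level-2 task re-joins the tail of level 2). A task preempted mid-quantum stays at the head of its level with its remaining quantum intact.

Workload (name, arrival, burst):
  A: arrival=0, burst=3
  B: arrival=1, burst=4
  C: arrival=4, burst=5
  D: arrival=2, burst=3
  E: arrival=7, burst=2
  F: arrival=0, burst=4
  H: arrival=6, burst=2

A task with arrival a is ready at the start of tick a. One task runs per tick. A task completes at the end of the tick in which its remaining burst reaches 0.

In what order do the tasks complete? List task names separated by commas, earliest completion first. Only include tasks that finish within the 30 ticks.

t=0: L0/L1/L2 = AF/-/- → run A
t=1: L0/L1/L2 = AFB/-/- → run A
t=2: L0/L1/L2 = FBD/A/- → run F
t=3: L0/L1/L2 = FBD/A/- → run F
t=4: L0/L1/L2 = BDC/AF/- → run B
t=5: L0/L1/L2 = BDC/AF/- → run B
t=6: L0/L1/L2 = DCH/AFB/- → run D
t=7: L0/L1/L2 = DCHE/AFB/- → run D
t=8: L0/L1/L2 = CHE/AFBD/- → run C
t=9: L0/L1/L2 = CHE/AFBD/- → run C
t=10: L0/L1/L2 = HE/AFBDC/- → run H
t=11: L0/L1/L2 = HE/AFBDC/- → run H
t=12: L0/L1/L2 = E/AFBDC/- → run E
t=13: L0/L1/L2 = E/AFBDC/- → run E
t=14: L0/L1/L2 = -/AFBDC/- → run A
t=15: L0/L1/L2 = -/FBDC/- → run F
t=16: L0/L1/L2 = -/FBDC/- → run F
t=17: L0/L1/L2 = -/BDC/- → run B
t=18: L0/L1/L2 = -/BDC/- → run B
t=19: L0/L1/L2 = -/DC/- → run D
t=20: L0/L1/L2 = -/C/- → run C
t=21: L0/L1/L2 = -/C/- → run C
t=22: L0/L1/L2 = -/C/- → run C
t=23: (idle)
t=24: (idle)
t=25: (idle)
t=26: (idle)
t=27: (idle)
t=28: (idle)
t=29: (idle)

completion order = H, E, A, F, B, D, C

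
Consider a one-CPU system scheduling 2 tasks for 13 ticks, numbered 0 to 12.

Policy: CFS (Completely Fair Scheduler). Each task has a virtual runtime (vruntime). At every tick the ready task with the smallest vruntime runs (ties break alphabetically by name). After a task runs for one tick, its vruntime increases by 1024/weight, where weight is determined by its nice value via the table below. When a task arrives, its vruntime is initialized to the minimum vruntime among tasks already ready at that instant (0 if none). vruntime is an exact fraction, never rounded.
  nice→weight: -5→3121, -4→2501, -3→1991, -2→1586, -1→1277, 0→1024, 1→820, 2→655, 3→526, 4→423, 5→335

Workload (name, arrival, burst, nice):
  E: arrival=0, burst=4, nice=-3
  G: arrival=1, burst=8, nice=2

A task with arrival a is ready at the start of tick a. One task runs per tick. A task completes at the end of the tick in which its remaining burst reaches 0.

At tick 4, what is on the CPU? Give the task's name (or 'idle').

t=0: vr[E=0] → run E
t=1: vr[E=1024/1991 G=1024/1991] → run E
t=2: vr[E=2048/1991 G=1024/1991] → run G
t=3: vr[E=2048/1991 G=2709504/1304105] → run E
t=4: vr[E=3072/1991 G=2709504/1304105] → run E
t=5: vr[G=2709504/1304105] → run G
t=6: vr[G=4748288/1304105] → run G
t=7: vr[G=6787072/1304105] → run G
t=8: vr[G=8825856/1304105] → run G
t=9: vr[G=2172928/260821] → run G
t=10: vr[G=12903424/1304105] → run G
t=11: vr[G=14942208/1304105] → run G
t=12: (idle)

running at tick 4 = E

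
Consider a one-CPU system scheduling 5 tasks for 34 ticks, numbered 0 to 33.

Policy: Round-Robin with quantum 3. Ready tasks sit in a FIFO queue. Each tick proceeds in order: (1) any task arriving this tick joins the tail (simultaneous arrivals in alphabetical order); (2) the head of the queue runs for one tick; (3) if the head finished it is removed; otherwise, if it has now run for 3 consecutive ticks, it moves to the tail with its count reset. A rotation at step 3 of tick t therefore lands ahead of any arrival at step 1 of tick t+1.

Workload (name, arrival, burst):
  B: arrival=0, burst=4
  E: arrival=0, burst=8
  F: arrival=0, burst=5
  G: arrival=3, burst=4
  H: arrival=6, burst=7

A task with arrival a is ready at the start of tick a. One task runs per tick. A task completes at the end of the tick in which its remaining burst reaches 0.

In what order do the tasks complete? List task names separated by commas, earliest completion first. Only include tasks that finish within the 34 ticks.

completion order = B, F, G, E, H

t=0: queue=[B,E,F] q_used=0 → run B
t=1: queue=[B,E,F] q_used=1 → run B
t=2: queue=[B,E,F] q_used=2 → run B
t=3: queue=[E,F,B,G] q_used=0 → run E
t=4: queue=[E,F,B,G] q_used=1 → run E
t=5: queue=[E,F,B,G] q_used=2 → run E
t=6: queue=[F,B,G,E,H] q_used=0 → run F
t=7: queue=[F,B,G,E,H] q_used=1 → run F
t=8: queue=[F,B,G,E,H] q_used=2 → run F
t=9: queue=[B,G,E,H,F] q_used=0 → run B
t=10: queue=[G,E,H,F] q_used=0 → run G
t=11: queue=[G,E,H,F] q_used=1 → run G
t=12: queue=[G,E,H,F] q_used=2 → run G
t=13: queue=[E,H,F,G] q_used=0 → run E
t=14: queue=[E,H,F,G] q_used=1 → run E
t=15: queue=[E,H,F,G] q_used=2 → run E
t=16: queue=[H,F,G,E] q_used=0 → run H
t=17: queue=[H,F,G,E] q_used=1 → run H
t=18: queue=[H,F,G,E] q_used=2 → run H
t=19: queue=[F,G,E,H] q_used=0 → run F
t=20: queue=[F,G,E,H] q_used=1 → run F
t=21: queue=[G,E,H] q_used=0 → run G
t=22: queue=[E,H] q_used=0 → run E
t=23: queue=[E,H] q_used=1 → run E
t=24: queue=[H] q_used=0 → run H
t=25: queue=[H] q_used=1 → run H
t=26: queue=[H] q_used=2 → run H
t=27: queue=[H] q_used=0 → run H
t=28: (idle)
t=29: (idle)
t=30: (idle)
t=31: (idle)
t=32: (idle)
t=33: (idle)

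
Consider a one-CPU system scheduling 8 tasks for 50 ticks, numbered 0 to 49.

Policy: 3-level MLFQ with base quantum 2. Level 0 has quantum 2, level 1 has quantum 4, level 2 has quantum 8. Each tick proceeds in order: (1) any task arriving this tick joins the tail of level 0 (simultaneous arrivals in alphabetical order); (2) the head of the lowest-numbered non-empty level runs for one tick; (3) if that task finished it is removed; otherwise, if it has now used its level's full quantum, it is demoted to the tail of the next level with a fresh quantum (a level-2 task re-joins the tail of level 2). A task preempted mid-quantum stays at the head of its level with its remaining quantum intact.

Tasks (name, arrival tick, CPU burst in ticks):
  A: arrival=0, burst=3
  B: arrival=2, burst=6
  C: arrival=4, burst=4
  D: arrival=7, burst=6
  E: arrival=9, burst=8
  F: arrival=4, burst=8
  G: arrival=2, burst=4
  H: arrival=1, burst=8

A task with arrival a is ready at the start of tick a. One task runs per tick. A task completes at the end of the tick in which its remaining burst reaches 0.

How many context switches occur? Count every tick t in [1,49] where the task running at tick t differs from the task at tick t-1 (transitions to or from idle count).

context switches = 19

t=0: L0/L1/L2 = A/-/- → run A
t=1: L0/L1/L2 = AH/-/- → run A
t=2: L0/L1/L2 = HBG/A/- → run H
t=3: L0/L1/L2 = HBG/A/- → run H
t=4: L0/L1/L2 = BGCF/AH/- → run B
t=5: L0/L1/L2 = BGCF/AH/- → run B
t=6: L0/L1/L2 = GCF/AHB/- → run G
t=7: L0/L1/L2 = GCFD/AHB/- → run G
t=8: L0/L1/L2 = CFD/AHBG/- → run C
t=9: L0/L1/L2 = CFDE/AHBG/- → run C
t=10: L0/L1/L2 = FDE/AHBGC/- → run F
t=11: L0/L1/L2 = FDE/AHBGC/- → run F
t=12: L0/L1/L2 = DE/AHBGCF/- → run D
t=13: L0/L1/L2 = DE/AHBGCF/- → run D
t=14: L0/L1/L2 = E/AHBGCFD/- → run E
t=15: L0/L1/L2 = E/AHBGCFD/- → run E
t=16: L0/L1/L2 = -/AHBGCFDE/- → run A
t=17: L0/L1/L2 = -/HBGCFDE/- → run H
t=18: L0/L1/L2 = -/HBGCFDE/- → run H
t=19: L0/L1/L2 = -/HBGCFDE/- → run H
t=20: L0/L1/L2 = -/HBGCFDE/- → run H
t=21: L0/L1/L2 = -/BGCFDE/H → run B
t=22: L0/L1/L2 = -/BGCFDE/H → run B
t=23: L0/L1/L2 = -/BGCFDE/H → run B
t=24: L0/L1/L2 = -/BGCFDE/H → run B
t=25: L0/L1/L2 = -/GCFDE/H → run G
t=26: L0/L1/L2 = -/GCFDE/H → run G
t=27: L0/L1/L2 = -/CFDE/H → run C
t=28: L0/L1/L2 = -/CFDE/H → run C
t=29: L0/L1/L2 = -/FDE/H → run F
t=30: L0/L1/L2 = -/FDE/H → run F
t=31: L0/L1/L2 = -/FDE/H → run F
t=32: L0/L1/L2 = -/FDE/H → run F
t=33: L0/L1/L2 = -/DE/HF → run D
t=34: L0/L1/L2 = -/DE/HF → run D
t=35: L0/L1/L2 = -/DE/HF → run D
t=36: L0/L1/L2 = -/DE/HF → run D
t=37: L0/L1/L2 = -/E/HF → run E
t=38: L0/L1/L2 = -/E/HF → run E
t=39: L0/L1/L2 = -/E/HF → run E
t=40: L0/L1/L2 = -/E/HF → run E
t=41: L0/L1/L2 = -/-/HFE → run H
t=42: L0/L1/L2 = -/-/HFE → run H
t=43: L0/L1/L2 = -/-/FE → run F
t=44: L0/L1/L2 = -/-/FE → run F
t=45: L0/L1/L2 = -/-/E → run E
t=46: L0/L1/L2 = -/-/E → run E
t=47: (idle)
t=48: (idle)
t=49: (idle)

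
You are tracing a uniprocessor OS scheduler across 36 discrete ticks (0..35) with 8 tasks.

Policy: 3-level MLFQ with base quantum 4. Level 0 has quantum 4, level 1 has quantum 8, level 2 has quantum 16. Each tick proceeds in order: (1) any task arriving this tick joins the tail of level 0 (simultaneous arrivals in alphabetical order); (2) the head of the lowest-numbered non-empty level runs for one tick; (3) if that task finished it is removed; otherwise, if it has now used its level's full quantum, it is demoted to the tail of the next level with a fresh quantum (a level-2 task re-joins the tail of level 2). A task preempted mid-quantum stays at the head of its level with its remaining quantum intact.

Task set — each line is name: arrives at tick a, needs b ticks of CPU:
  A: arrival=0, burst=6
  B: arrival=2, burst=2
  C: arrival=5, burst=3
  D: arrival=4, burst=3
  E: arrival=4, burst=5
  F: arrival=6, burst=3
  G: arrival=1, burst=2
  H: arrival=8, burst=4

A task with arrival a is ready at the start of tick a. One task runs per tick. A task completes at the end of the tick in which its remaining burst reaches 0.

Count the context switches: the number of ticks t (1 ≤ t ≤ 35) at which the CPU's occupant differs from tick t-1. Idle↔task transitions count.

t=0: L0/L1/L2 = A/-/- → run A
t=1: L0/L1/L2 = AG/-/- → run A
t=2: L0/L1/L2 = AGB/-/- → run A
t=3: L0/L1/L2 = AGB/-/- → run A
t=4: L0/L1/L2 = GBDE/A/- → run G
t=5: L0/L1/L2 = GBDEC/A/- → run G
t=6: L0/L1/L2 = BDECF/A/- → run B
t=7: L0/L1/L2 = BDECF/A/- → run B
t=8: L0/L1/L2 = DECFH/A/- → run D
t=9: L0/L1/L2 = DECFH/A/- → run D
t=10: L0/L1/L2 = DECFH/A/- → run D
t=11: L0/L1/L2 = ECFH/A/- → run E
t=12: L0/L1/L2 = ECFH/A/- → run E
t=13: L0/L1/L2 = ECFH/A/- → run E
t=14: L0/L1/L2 = ECFH/A/- → run E
t=15: L0/L1/L2 = CFH/AE/- → run C
t=16: L0/L1/L2 = CFH/AE/- → run C
t=17: L0/L1/L2 = CFH/AE/- → run C
t=18: L0/L1/L2 = FH/AE/- → run F
t=19: L0/L1/L2 = FH/AE/- → run F
t=20: L0/L1/L2 = FH/AE/- → run F
t=21: L0/L1/L2 = H/AE/- → run H
t=22: L0/L1/L2 = H/AE/- → run H
t=23: L0/L1/L2 = H/AE/- → run H
t=24: L0/L1/L2 = H/AE/- → run H
t=25: L0/L1/L2 = -/AE/- → run A
t=26: L0/L1/L2 = -/AE/- → run A
t=27: L0/L1/L2 = -/E/- → run E
t=28: (idle)
t=29: (idle)
t=30: (idle)
t=31: (idle)
t=32: (idle)
t=33: (idle)
t=34: (idle)
t=35: (idle)

context switches = 10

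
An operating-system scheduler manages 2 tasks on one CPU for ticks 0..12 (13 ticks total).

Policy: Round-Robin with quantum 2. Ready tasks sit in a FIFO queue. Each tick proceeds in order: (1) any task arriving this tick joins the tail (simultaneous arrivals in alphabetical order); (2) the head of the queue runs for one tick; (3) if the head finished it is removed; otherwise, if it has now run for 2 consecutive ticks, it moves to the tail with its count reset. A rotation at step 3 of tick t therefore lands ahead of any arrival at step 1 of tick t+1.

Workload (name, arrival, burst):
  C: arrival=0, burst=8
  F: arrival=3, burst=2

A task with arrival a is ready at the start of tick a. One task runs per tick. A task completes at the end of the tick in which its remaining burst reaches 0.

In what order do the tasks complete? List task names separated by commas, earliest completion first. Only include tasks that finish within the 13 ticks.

completion order = F, C

t=0: queue=[C] q_used=0 → run C
t=1: queue=[C] q_used=1 → run C
t=2: queue=[C] q_used=0 → run C
t=3: queue=[C,F] q_used=1 → run C
t=4: queue=[F,C] q_used=0 → run F
t=5: queue=[F,C] q_used=1 → run F
t=6: queue=[C] q_used=0 → run C
t=7: queue=[C] q_used=1 → run C
t=8: queue=[C] q_used=0 → run C
t=9: queue=[C] q_used=1 → run C
t=10: (idle)
t=11: (idle)
t=12: (idle)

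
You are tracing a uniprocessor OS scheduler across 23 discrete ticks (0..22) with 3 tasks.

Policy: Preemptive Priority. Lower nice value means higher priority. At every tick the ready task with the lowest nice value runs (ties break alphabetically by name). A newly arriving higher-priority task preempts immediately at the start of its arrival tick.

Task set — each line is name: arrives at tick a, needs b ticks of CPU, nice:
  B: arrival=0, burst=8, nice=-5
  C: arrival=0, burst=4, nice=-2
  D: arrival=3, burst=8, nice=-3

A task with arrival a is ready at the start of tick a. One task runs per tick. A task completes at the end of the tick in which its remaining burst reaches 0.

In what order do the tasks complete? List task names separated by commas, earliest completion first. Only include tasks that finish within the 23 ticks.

completion order = B, D, C

t=0: ready={B,C} → run B
t=1: ready={B,C} → run B
t=2: ready={B,C} → run B
t=3: ready={B,C,D} → run B
t=4: ready={B,C,D} → run B
t=5: ready={B,C,D} → run B
t=6: ready={B,C,D} → run B
t=7: ready={B,C,D} → run B
t=8: ready={C,D} → run D
t=9: ready={C,D} → run D
t=10: ready={C,D} → run D
t=11: ready={C,D} → run D
t=12: ready={C,D} → run D
t=13: ready={C,D} → run D
t=14: ready={C,D} → run D
t=15: ready={C,D} → run D
t=16: ready={C} → run C
t=17: ready={C} → run C
t=18: ready={C} → run C
t=19: ready={C} → run C
t=20: (idle)
t=21: (idle)
t=22: (idle)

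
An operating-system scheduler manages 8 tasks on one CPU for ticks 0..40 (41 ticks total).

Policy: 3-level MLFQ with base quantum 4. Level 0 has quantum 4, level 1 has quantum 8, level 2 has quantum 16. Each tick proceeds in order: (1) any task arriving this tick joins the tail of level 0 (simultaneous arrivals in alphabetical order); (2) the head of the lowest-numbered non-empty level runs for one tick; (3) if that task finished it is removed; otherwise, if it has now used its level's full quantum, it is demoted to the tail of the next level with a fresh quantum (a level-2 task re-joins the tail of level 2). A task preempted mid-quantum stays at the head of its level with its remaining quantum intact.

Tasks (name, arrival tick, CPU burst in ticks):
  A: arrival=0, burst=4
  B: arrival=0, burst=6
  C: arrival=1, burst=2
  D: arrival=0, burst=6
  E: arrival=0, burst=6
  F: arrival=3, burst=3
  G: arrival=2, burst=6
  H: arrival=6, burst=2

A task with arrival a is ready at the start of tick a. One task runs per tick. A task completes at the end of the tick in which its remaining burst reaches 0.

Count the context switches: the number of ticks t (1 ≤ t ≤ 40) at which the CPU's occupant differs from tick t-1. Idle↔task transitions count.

context switches = 12

t=0: L0/L1/L2 = ABDE/-/- → run A
t=1: L0/L1/L2 = ABDEC/-/- → run A
t=2: L0/L1/L2 = ABDECG/-/- → run A
t=3: L0/L1/L2 = ABDECGF/-/- → run A
t=4: L0/L1/L2 = BDECGF/-/- → run B
t=5: L0/L1/L2 = BDECGF/-/- → run B
t=6: L0/L1/L2 = BDECGFH/-/- → run B
t=7: L0/L1/L2 = BDECGFH/-/- → run B
t=8: L0/L1/L2 = DECGFH/B/- → run D
t=9: L0/L1/L2 = DECGFH/B/- → run D
t=10: L0/L1/L2 = DECGFH/B/- → run D
t=11: L0/L1/L2 = DECGFH/B/- → run D
t=12: L0/L1/L2 = ECGFH/BD/- → run E
t=13: L0/L1/L2 = ECGFH/BD/- → run E
t=14: L0/L1/L2 = ECGFH/BD/- → run E
t=15: L0/L1/L2 = ECGFH/BD/- → run E
t=16: L0/L1/L2 = CGFH/BDE/- → run C
t=17: L0/L1/L2 = CGFH/BDE/- → run C
t=18: L0/L1/L2 = GFH/BDE/- → run G
t=19: L0/L1/L2 = GFH/BDE/- → run G
t=20: L0/L1/L2 = GFH/BDE/- → run G
t=21: L0/L1/L2 = GFH/BDE/- → run G
t=22: L0/L1/L2 = FH/BDEG/- → run F
t=23: L0/L1/L2 = FH/BDEG/- → run F
t=24: L0/L1/L2 = FH/BDEG/- → run F
t=25: L0/L1/L2 = H/BDEG/- → run H
t=26: L0/L1/L2 = H/BDEG/- → run H
t=27: L0/L1/L2 = -/BDEG/- → run B
t=28: L0/L1/L2 = -/BDEG/- → run B
t=29: L0/L1/L2 = -/DEG/- → run D
t=30: L0/L1/L2 = -/DEG/- → run D
t=31: L0/L1/L2 = -/EG/- → run E
t=32: L0/L1/L2 = -/EG/- → run E
t=33: L0/L1/L2 = -/G/- → run G
t=34: L0/L1/L2 = -/G/- → run G
t=35: (idle)
t=36: (idle)
t=37: (idle)
t=38: (idle)
t=39: (idle)
t=40: (idle)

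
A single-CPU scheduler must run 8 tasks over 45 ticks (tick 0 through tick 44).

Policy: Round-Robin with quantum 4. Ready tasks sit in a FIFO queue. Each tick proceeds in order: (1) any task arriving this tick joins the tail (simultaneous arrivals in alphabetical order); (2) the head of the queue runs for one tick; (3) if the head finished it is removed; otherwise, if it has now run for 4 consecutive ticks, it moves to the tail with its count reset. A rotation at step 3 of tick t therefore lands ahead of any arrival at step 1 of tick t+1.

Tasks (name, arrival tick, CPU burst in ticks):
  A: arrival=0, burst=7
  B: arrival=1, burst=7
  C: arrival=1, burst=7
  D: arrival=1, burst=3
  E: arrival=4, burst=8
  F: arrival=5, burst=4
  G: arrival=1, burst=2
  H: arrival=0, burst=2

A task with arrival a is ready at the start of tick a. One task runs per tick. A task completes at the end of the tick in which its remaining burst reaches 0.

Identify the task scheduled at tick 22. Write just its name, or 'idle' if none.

running at tick 22 = E

t=0: queue=[A,H] q_used=0 → run A
t=1: queue=[A,H,B,C,D,G] q_used=1 → run A
t=2: queue=[A,H,B,C,D,G] q_used=2 → run A
t=3: queue=[A,H,B,C,D,G] q_used=3 → run A
t=4: queue=[H,B,C,D,G,A,E] q_used=0 → run H
t=5: queue=[H,B,C,D,G,A,E,F] q_used=1 → run H
t=6: queue=[B,C,D,G,A,E,F] q_used=0 → run B
t=7: queue=[B,C,D,G,A,E,F] q_used=1 → run B
t=8: queue=[B,C,D,G,A,E,F] q_used=2 → run B
t=9: queue=[B,C,D,G,A,E,F] q_used=3 → run B
t=10: queue=[C,D,G,A,E,F,B] q_used=0 → run C
t=11: queue=[C,D,G,A,E,F,B] q_used=1 → run C
t=12: queue=[C,D,G,A,E,F,B] q_used=2 → run C
t=13: queue=[C,D,G,A,E,F,B] q_used=3 → run C
t=14: queue=[D,G,A,E,F,B,C] q_used=0 → run D
t=15: queue=[D,G,A,E,F,B,C] q_used=1 → run D
t=16: queue=[D,G,A,E,F,B,C] q_used=2 → run D
t=17: queue=[G,A,E,F,B,C] q_used=0 → run G
t=18: queue=[G,A,E,F,B,C] q_used=1 → run G
t=19: queue=[A,E,F,B,C] q_used=0 → run A
t=20: queue=[A,E,F,B,C] q_used=1 → run A
t=21: queue=[A,E,F,B,C] q_used=2 → run A
t=22: queue=[E,F,B,C] q_used=0 → run E
t=23: queue=[E,F,B,C] q_used=1 → run E
t=24: queue=[E,F,B,C] q_used=2 → run E
t=25: queue=[E,F,B,C] q_used=3 → run E
t=26: queue=[F,B,C,E] q_used=0 → run F
t=27: queue=[F,B,C,E] q_used=1 → run F
t=28: queue=[F,B,C,E] q_used=2 → run F
t=29: queue=[F,B,C,E] q_used=3 → run F
t=30: queue=[B,C,E] q_used=0 → run B
t=31: queue=[B,C,E] q_used=1 → run B
t=32: queue=[B,C,E] q_used=2 → run B
t=33: queue=[C,E] q_used=0 → run C
t=34: queue=[C,E] q_used=1 → run C
t=35: queue=[C,E] q_used=2 → run C
t=36: queue=[E] q_used=0 → run E
t=37: queue=[E] q_used=1 → run E
t=38: queue=[E] q_used=2 → run E
t=39: queue=[E] q_used=3 → run E
t=40: (idle)
t=41: (idle)
t=42: (idle)
t=43: (idle)
t=44: (idle)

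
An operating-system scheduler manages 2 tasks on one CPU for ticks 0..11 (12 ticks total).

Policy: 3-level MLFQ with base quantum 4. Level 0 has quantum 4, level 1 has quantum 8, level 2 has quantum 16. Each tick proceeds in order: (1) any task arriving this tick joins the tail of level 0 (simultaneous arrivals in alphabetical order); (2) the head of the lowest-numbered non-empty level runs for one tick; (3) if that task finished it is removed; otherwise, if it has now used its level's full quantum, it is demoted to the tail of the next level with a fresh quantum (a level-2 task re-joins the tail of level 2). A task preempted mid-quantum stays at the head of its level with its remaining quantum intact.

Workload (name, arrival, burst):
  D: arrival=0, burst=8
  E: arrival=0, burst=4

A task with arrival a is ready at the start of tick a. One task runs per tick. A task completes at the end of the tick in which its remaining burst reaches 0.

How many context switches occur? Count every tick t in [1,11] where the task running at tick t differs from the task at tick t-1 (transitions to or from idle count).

t=0: L0/L1/L2 = DE/-/- → run D
t=1: L0/L1/L2 = DE/-/- → run D
t=2: L0/L1/L2 = DE/-/- → run D
t=3: L0/L1/L2 = DE/-/- → run D
t=4: L0/L1/L2 = E/D/- → run E
t=5: L0/L1/L2 = E/D/- → run E
t=6: L0/L1/L2 = E/D/- → run E
t=7: L0/L1/L2 = E/D/- → run E
t=8: L0/L1/L2 = -/D/- → run D
t=9: L0/L1/L2 = -/D/- → run D
t=10: L0/L1/L2 = -/D/- → run D
t=11: L0/L1/L2 = -/D/- → run D

context switches = 2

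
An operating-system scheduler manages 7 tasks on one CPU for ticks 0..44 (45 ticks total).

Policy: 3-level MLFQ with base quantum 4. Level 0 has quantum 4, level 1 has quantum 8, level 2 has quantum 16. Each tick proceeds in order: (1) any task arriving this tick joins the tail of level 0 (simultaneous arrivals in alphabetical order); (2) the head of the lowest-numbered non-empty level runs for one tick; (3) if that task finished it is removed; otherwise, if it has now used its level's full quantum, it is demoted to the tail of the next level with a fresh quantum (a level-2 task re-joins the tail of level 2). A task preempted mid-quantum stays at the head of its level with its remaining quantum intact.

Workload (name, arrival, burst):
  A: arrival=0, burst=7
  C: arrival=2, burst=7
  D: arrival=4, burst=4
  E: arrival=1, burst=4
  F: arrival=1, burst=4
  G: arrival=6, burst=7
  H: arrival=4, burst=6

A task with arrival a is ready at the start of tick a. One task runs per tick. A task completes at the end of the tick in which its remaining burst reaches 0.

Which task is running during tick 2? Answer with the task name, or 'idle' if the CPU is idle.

t=0: L0/L1/L2 = A/-/- → run A
t=1: L0/L1/L2 = AEF/-/- → run A
t=2: L0/L1/L2 = AEFC/-/- → run A
t=3: L0/L1/L2 = AEFC/-/- → run A
t=4: L0/L1/L2 = EFCDH/A/- → run E
t=5: L0/L1/L2 = EFCDH/A/- → run E
t=6: L0/L1/L2 = EFCDHG/A/- → run E
t=7: L0/L1/L2 = EFCDHG/A/- → run E
t=8: L0/L1/L2 = FCDHG/A/- → run F
t=9: L0/L1/L2 = FCDHG/A/- → run F
t=10: L0/L1/L2 = FCDHG/A/- → run F
t=11: L0/L1/L2 = FCDHG/A/- → run F
t=12: L0/L1/L2 = CDHG/A/- → run C
t=13: L0/L1/L2 = CDHG/A/- → run C
t=14: L0/L1/L2 = CDHG/A/- → run C
t=15: L0/L1/L2 = CDHG/A/- → run C
t=16: L0/L1/L2 = DHG/AC/- → run D
t=17: L0/L1/L2 = DHG/AC/- → run D
t=18: L0/L1/L2 = DHG/AC/- → run D
t=19: L0/L1/L2 = DHG/AC/- → run D
t=20: L0/L1/L2 = HG/AC/- → run H
t=21: L0/L1/L2 = HG/AC/- → run H
t=22: L0/L1/L2 = HG/AC/- → run H
t=23: L0/L1/L2 = HG/AC/- → run H
t=24: L0/L1/L2 = G/ACH/- → run G
t=25: L0/L1/L2 = G/ACH/- → run G
t=26: L0/L1/L2 = G/ACH/- → run G
t=27: L0/L1/L2 = G/ACH/- → run G
t=28: L0/L1/L2 = -/ACHG/- → run A
t=29: L0/L1/L2 = -/ACHG/- → run A
t=30: L0/L1/L2 = -/ACHG/- → run A
t=31: L0/L1/L2 = -/CHG/- → run C
t=32: L0/L1/L2 = -/CHG/- → run C
t=33: L0/L1/L2 = -/CHG/- → run C
t=34: L0/L1/L2 = -/HG/- → run H
t=35: L0/L1/L2 = -/HG/- → run H
t=36: L0/L1/L2 = -/G/- → run G
t=37: L0/L1/L2 = -/G/- → run G
t=38: L0/L1/L2 = -/G/- → run G
t=39: (idle)
t=40: (idle)
t=41: (idle)
t=42: (idle)
t=43: (idle)
t=44: (idle)

running at tick 2 = A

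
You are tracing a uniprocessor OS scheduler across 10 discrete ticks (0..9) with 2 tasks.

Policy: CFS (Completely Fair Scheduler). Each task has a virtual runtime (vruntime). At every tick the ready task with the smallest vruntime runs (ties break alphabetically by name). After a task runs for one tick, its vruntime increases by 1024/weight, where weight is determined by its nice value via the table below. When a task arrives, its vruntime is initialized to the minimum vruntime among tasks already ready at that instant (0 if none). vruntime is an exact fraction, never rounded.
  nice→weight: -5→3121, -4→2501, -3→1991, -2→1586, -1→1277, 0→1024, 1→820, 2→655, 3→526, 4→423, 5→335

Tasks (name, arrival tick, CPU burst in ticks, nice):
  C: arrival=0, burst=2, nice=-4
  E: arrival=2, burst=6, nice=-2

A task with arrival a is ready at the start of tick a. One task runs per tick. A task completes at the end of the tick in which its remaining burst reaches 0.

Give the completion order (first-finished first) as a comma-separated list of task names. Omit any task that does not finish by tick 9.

t=0: vr[C=0] → run C
t=1: vr[C=1024/2501] → run C
t=2: vr[E=0] → run E
t=3: vr[E=512/793] → run E
t=4: vr[E=1024/793] → run E
t=5: vr[E=1536/793] → run E
t=6: vr[E=2048/793] → run E
t=7: vr[E=2560/793] → run E
t=8: (idle)
t=9: (idle)

completion order = C, E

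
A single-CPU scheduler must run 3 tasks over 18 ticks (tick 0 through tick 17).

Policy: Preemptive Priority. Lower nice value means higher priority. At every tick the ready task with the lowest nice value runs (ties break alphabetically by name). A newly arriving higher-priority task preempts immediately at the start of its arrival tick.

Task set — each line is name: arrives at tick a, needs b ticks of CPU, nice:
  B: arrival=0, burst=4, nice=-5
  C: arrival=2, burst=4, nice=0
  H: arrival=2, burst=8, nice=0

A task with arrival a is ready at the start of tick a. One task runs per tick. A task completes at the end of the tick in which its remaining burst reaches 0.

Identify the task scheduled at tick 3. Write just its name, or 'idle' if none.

running at tick 3 = B

t=0: ready={B} → run B
t=1: ready={B} → run B
t=2: ready={B,C,H} → run B
t=3: ready={B,C,H} → run B
t=4: ready={C,H} → run C
t=5: ready={C,H} → run C
t=6: ready={C,H} → run C
t=7: ready={C,H} → run C
t=8: ready={H} → run H
t=9: ready={H} → run H
t=10: ready={H} → run H
t=11: ready={H} → run H
t=12: ready={H} → run H
t=13: ready={H} → run H
t=14: ready={H} → run H
t=15: ready={H} → run H
t=16: (idle)
t=17: (idle)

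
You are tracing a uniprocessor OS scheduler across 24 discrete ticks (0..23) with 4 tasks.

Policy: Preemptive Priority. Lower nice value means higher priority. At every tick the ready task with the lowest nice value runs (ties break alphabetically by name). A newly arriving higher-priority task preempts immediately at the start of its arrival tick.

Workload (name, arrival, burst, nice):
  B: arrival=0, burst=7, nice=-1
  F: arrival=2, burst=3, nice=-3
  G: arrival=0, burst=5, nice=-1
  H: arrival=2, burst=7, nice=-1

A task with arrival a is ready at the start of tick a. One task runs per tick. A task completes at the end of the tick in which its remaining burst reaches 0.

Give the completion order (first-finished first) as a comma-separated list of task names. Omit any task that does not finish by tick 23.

t=0: ready={B,G} → run B
t=1: ready={B,G} → run B
t=2: ready={B,F,G,H} → run F
t=3: ready={B,F,G,H} → run F
t=4: ready={B,F,G,H} → run F
t=5: ready={B,G,H} → run B
t=6: ready={B,G,H} → run B
t=7: ready={B,G,H} → run B
t=8: ready={B,G,H} → run B
t=9: ready={B,G,H} → run B
t=10: ready={G,H} → run G
t=11: ready={G,H} → run G
t=12: ready={G,H} → run G
t=13: ready={G,H} → run G
t=14: ready={G,H} → run G
t=15: ready={H} → run H
t=16: ready={H} → run H
t=17: ready={H} → run H
t=18: ready={H} → run H
t=19: ready={H} → run H
t=20: ready={H} → run H
t=21: ready={H} → run H
t=22: (idle)
t=23: (idle)

completion order = F, B, G, H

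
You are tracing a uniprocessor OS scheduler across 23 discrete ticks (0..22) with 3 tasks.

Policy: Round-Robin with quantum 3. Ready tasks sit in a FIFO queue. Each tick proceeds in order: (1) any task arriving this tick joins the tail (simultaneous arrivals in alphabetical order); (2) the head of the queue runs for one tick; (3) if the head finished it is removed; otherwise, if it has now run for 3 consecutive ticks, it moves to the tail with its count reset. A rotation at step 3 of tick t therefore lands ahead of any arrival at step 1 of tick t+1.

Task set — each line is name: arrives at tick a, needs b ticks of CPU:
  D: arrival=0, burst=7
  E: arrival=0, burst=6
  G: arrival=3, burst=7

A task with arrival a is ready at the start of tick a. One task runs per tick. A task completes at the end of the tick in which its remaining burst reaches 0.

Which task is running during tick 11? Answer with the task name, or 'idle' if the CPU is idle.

t=0: queue=[D,E] q_used=0 → run D
t=1: queue=[D,E] q_used=1 → run D
t=2: queue=[D,E] q_used=2 → run D
t=3: queue=[E,D,G] q_used=0 → run E
t=4: queue=[E,D,G] q_used=1 → run E
t=5: queue=[E,D,G] q_used=2 → run E
t=6: queue=[D,G,E] q_used=0 → run D
t=7: queue=[D,G,E] q_used=1 → run D
t=8: queue=[D,G,E] q_used=2 → run D
t=9: queue=[G,E,D] q_used=0 → run G
t=10: queue=[G,E,D] q_used=1 → run G
t=11: queue=[G,E,D] q_used=2 → run G
t=12: queue=[E,D,G] q_used=0 → run E
t=13: queue=[E,D,G] q_used=1 → run E
t=14: queue=[E,D,G] q_used=2 → run E
t=15: queue=[D,G] q_used=0 → run D
t=16: queue=[G] q_used=0 → run G
t=17: queue=[G] q_used=1 → run G
t=18: queue=[G] q_used=2 → run G
t=19: queue=[G] q_used=0 → run G
t=20: (idle)
t=21: (idle)
t=22: (idle)

running at tick 11 = G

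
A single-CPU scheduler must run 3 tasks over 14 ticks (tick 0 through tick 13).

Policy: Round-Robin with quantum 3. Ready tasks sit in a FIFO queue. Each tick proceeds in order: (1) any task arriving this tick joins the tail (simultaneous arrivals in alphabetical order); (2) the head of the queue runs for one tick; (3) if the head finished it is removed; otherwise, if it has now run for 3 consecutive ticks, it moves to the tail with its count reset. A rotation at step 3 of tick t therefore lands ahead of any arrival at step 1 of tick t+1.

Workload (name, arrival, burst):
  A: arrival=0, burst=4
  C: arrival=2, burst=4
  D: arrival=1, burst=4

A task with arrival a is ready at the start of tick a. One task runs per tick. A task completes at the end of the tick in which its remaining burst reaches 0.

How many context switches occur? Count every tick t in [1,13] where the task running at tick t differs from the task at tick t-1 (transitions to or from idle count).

t=0: queue=[A] q_used=0 → run A
t=1: queue=[A,D] q_used=1 → run A
t=2: queue=[A,D,C] q_used=2 → run A
t=3: queue=[D,C,A] q_used=0 → run D
t=4: queue=[D,C,A] q_used=1 → run D
t=5: queue=[D,C,A] q_used=2 → run D
t=6: queue=[C,A,D] q_used=0 → run C
t=7: queue=[C,A,D] q_used=1 → run C
t=8: queue=[C,A,D] q_used=2 → run C
t=9: queue=[A,D,C] q_used=0 → run A
t=10: queue=[D,C] q_used=0 → run D
t=11: queue=[C] q_used=0 → run C
t=12: (idle)
t=13: (idle)

context switches = 6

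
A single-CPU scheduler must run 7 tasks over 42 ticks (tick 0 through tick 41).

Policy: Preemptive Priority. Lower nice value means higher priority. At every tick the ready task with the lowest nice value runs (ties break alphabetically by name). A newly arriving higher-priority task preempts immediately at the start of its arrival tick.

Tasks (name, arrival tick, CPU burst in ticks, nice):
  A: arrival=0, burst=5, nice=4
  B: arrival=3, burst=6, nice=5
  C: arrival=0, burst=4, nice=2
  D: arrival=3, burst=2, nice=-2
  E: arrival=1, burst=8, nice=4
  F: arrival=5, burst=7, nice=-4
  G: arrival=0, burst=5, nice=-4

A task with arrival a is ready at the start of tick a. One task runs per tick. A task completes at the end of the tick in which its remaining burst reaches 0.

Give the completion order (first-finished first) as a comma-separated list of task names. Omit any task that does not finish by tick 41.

completion order = G, F, D, C, A, E, B

t=0: ready={A,C,G} → run G
t=1: ready={A,C,E,G} → run G
t=2: ready={A,C,E,G} → run G
t=3: ready={A,B,C,D,E,G} → run G
t=4: ready={A,B,C,D,E,G} → run G
t=5: ready={A,B,C,D,E,F} → run F
t=6: ready={A,B,C,D,E,F} → run F
t=7: ready={A,B,C,D,E,F} → run F
t=8: ready={A,B,C,D,E,F} → run F
t=9: ready={A,B,C,D,E,F} → run F
t=10: ready={A,B,C,D,E,F} → run F
t=11: ready={A,B,C,D,E,F} → run F
t=12: ready={A,B,C,D,E} → run D
t=13: ready={A,B,C,D,E} → run D
t=14: ready={A,B,C,E} → run C
t=15: ready={A,B,C,E} → run C
t=16: ready={A,B,C,E} → run C
t=17: ready={A,B,C,E} → run C
t=18: ready={A,B,E} → run A
t=19: ready={A,B,E} → run A
t=20: ready={A,B,E} → run A
t=21: ready={A,B,E} → run A
t=22: ready={A,B,E} → run A
t=23: ready={B,E} → run E
t=24: ready={B,E} → run E
t=25: ready={B,E} → run E
t=26: ready={B,E} → run E
t=27: ready={B,E} → run E
t=28: ready={B,E} → run E
t=29: ready={B,E} → run E
t=30: ready={B,E} → run E
t=31: ready={B} → run B
t=32: ready={B} → run B
t=33: ready={B} → run B
t=34: ready={B} → run B
t=35: ready={B} → run B
t=36: ready={B} → run B
t=37: (idle)
t=38: (idle)
t=39: (idle)
t=40: (idle)
t=41: (idle)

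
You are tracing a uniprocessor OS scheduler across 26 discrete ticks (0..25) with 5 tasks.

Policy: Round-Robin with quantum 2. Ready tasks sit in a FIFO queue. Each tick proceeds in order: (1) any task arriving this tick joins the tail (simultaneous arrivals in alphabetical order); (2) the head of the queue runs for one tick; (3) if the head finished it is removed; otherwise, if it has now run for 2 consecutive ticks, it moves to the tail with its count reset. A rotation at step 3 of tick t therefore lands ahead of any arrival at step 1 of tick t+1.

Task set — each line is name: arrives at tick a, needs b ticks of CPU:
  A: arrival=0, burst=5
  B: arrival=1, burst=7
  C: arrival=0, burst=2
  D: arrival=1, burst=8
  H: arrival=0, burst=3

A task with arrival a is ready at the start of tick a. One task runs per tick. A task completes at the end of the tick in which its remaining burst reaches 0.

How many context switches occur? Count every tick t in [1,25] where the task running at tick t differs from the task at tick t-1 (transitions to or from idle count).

t=0: queue=[A,C,H] q_used=0 → run A
t=1: queue=[A,C,H,B,D] q_used=1 → run A
t=2: queue=[C,H,B,D,A] q_used=0 → run C
t=3: queue=[C,H,B,D,A] q_used=1 → run C
t=4: queue=[H,B,D,A] q_used=0 → run H
t=5: queue=[H,B,D,A] q_used=1 → run H
t=6: queue=[B,D,A,H] q_used=0 → run B
t=7: queue=[B,D,A,H] q_used=1 → run B
t=8: queue=[D,A,H,B] q_used=0 → run D
t=9: queue=[D,A,H,B] q_used=1 → run D
t=10: queue=[A,H,B,D] q_used=0 → run A
t=11: queue=[A,H,B,D] q_used=1 → run A
t=12: queue=[H,B,D,A] q_used=0 → run H
t=13: queue=[B,D,A] q_used=0 → run B
t=14: queue=[B,D,A] q_used=1 → run B
t=15: queue=[D,A,B] q_used=0 → run D
t=16: queue=[D,A,B] q_used=1 → run D
t=17: queue=[A,B,D] q_used=0 → run A
t=18: queue=[B,D] q_used=0 → run B
t=19: queue=[B,D] q_used=1 → run B
t=20: queue=[D,B] q_used=0 → run D
t=21: queue=[D,B] q_used=1 → run D
t=22: queue=[B,D] q_used=0 → run B
t=23: queue=[D] q_used=0 → run D
t=24: queue=[D] q_used=1 → run D
t=25: (idle)

context switches = 14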